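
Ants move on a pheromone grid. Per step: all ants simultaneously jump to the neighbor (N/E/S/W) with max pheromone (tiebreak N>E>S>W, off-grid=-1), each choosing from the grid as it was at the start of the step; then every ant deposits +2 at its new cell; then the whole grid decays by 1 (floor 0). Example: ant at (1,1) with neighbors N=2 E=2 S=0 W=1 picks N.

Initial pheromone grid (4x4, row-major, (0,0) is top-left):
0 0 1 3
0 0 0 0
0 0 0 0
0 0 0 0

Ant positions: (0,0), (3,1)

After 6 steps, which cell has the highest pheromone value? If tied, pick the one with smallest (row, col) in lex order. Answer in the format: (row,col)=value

Step 1: ant0:(0,0)->E->(0,1) | ant1:(3,1)->N->(2,1)
  grid max=2 at (0,3)
Step 2: ant0:(0,1)->E->(0,2) | ant1:(2,1)->N->(1,1)
  grid max=1 at (0,2)
Step 3: ant0:(0,2)->E->(0,3) | ant1:(1,1)->N->(0,1)
  grid max=2 at (0,3)
Step 4: ant0:(0,3)->S->(1,3) | ant1:(0,1)->E->(0,2)
  grid max=1 at (0,2)
Step 5: ant0:(1,3)->N->(0,3) | ant1:(0,2)->E->(0,3)
  grid max=4 at (0,3)
Step 6: ant0:(0,3)->S->(1,3) | ant1:(0,3)->S->(1,3)
  grid max=3 at (0,3)
Final grid:
  0 0 0 3
  0 0 0 3
  0 0 0 0
  0 0 0 0
Max pheromone 3 at (0,3)

Answer: (0,3)=3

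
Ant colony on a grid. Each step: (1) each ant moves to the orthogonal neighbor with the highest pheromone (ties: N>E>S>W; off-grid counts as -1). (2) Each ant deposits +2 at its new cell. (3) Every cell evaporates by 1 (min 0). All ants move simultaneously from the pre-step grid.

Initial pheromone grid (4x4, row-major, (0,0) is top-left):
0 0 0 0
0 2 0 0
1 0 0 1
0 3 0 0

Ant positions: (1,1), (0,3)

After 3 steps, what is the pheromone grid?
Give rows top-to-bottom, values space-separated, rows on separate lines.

After step 1: ants at (0,1),(1,3)
  0 1 0 0
  0 1 0 1
  0 0 0 0
  0 2 0 0
After step 2: ants at (1,1),(0,3)
  0 0 0 1
  0 2 0 0
  0 0 0 0
  0 1 0 0
After step 3: ants at (0,1),(1,3)
  0 1 0 0
  0 1 0 1
  0 0 0 0
  0 0 0 0

0 1 0 0
0 1 0 1
0 0 0 0
0 0 0 0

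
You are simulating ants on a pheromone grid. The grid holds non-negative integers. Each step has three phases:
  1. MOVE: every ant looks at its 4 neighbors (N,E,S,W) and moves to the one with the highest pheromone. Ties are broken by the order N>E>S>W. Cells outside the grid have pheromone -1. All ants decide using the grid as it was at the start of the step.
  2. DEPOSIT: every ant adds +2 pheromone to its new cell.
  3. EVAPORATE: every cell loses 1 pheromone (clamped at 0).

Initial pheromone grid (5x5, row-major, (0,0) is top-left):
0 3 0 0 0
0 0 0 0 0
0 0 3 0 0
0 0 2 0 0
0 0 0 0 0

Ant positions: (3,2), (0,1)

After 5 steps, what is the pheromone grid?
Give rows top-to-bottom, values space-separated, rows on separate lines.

After step 1: ants at (2,2),(0,2)
  0 2 1 0 0
  0 0 0 0 0
  0 0 4 0 0
  0 0 1 0 0
  0 0 0 0 0
After step 2: ants at (3,2),(0,1)
  0 3 0 0 0
  0 0 0 0 0
  0 0 3 0 0
  0 0 2 0 0
  0 0 0 0 0
After step 3: ants at (2,2),(0,2)
  0 2 1 0 0
  0 0 0 0 0
  0 0 4 0 0
  0 0 1 0 0
  0 0 0 0 0
After step 4: ants at (3,2),(0,1)
  0 3 0 0 0
  0 0 0 0 0
  0 0 3 0 0
  0 0 2 0 0
  0 0 0 0 0
After step 5: ants at (2,2),(0,2)
  0 2 1 0 0
  0 0 0 0 0
  0 0 4 0 0
  0 0 1 0 0
  0 0 0 0 0

0 2 1 0 0
0 0 0 0 0
0 0 4 0 0
0 0 1 0 0
0 0 0 0 0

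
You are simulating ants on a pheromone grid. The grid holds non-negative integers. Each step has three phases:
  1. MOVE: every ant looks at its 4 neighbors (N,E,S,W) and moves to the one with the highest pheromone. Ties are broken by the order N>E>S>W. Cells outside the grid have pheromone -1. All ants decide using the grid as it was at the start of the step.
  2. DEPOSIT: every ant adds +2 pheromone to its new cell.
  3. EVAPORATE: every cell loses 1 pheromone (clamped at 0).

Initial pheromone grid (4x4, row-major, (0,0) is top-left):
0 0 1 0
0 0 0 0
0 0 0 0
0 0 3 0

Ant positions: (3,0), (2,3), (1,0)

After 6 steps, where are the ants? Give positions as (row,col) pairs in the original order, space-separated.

Step 1: ant0:(3,0)->N->(2,0) | ant1:(2,3)->N->(1,3) | ant2:(1,0)->N->(0,0)
  grid max=2 at (3,2)
Step 2: ant0:(2,0)->N->(1,0) | ant1:(1,3)->N->(0,3) | ant2:(0,0)->E->(0,1)
  grid max=1 at (0,1)
Step 3: ant0:(1,0)->N->(0,0) | ant1:(0,3)->S->(1,3) | ant2:(0,1)->E->(0,2)
  grid max=1 at (0,0)
Step 4: ant0:(0,0)->E->(0,1) | ant1:(1,3)->N->(0,3) | ant2:(0,2)->E->(0,3)
  grid max=3 at (0,3)
Step 5: ant0:(0,1)->E->(0,2) | ant1:(0,3)->S->(1,3) | ant2:(0,3)->S->(1,3)
  grid max=3 at (1,3)
Step 6: ant0:(0,2)->E->(0,3) | ant1:(1,3)->N->(0,3) | ant2:(1,3)->N->(0,3)
  grid max=7 at (0,3)

(0,3) (0,3) (0,3)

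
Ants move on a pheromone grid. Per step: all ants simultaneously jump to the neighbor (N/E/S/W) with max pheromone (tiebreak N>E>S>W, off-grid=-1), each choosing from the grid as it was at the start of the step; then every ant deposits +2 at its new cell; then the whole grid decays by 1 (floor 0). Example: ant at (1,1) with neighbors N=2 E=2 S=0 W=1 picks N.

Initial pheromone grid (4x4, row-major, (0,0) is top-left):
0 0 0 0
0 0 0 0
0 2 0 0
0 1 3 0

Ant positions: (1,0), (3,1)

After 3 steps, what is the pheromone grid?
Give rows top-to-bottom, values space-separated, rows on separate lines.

After step 1: ants at (0,0),(3,2)
  1 0 0 0
  0 0 0 0
  0 1 0 0
  0 0 4 0
After step 2: ants at (0,1),(2,2)
  0 1 0 0
  0 0 0 0
  0 0 1 0
  0 0 3 0
After step 3: ants at (0,2),(3,2)
  0 0 1 0
  0 0 0 0
  0 0 0 0
  0 0 4 0

0 0 1 0
0 0 0 0
0 0 0 0
0 0 4 0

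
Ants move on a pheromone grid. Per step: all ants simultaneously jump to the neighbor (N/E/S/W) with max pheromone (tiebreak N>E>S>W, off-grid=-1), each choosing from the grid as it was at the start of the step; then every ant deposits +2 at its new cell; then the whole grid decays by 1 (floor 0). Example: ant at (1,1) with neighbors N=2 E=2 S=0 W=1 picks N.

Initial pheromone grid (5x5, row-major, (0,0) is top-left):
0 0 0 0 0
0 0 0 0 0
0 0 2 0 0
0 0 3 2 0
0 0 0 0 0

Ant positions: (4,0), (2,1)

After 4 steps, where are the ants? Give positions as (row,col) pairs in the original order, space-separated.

Step 1: ant0:(4,0)->N->(3,0) | ant1:(2,1)->E->(2,2)
  grid max=3 at (2,2)
Step 2: ant0:(3,0)->N->(2,0) | ant1:(2,2)->S->(3,2)
  grid max=3 at (3,2)
Step 3: ant0:(2,0)->N->(1,0) | ant1:(3,2)->N->(2,2)
  grid max=3 at (2,2)
Step 4: ant0:(1,0)->N->(0,0) | ant1:(2,2)->S->(3,2)
  grid max=3 at (3,2)

(0,0) (3,2)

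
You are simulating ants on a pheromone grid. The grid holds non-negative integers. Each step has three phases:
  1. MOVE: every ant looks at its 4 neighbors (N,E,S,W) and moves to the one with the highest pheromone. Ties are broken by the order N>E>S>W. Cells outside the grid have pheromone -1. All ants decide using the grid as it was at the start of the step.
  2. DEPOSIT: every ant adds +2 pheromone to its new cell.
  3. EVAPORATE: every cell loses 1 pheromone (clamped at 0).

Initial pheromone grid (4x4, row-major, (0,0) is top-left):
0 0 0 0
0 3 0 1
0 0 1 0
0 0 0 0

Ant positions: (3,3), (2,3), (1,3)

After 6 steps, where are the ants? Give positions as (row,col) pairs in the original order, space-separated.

Step 1: ant0:(3,3)->N->(2,3) | ant1:(2,3)->N->(1,3) | ant2:(1,3)->N->(0,3)
  grid max=2 at (1,1)
Step 2: ant0:(2,3)->N->(1,3) | ant1:(1,3)->N->(0,3) | ant2:(0,3)->S->(1,3)
  grid max=5 at (1,3)
Step 3: ant0:(1,3)->N->(0,3) | ant1:(0,3)->S->(1,3) | ant2:(1,3)->N->(0,3)
  grid max=6 at (1,3)
Step 4: ant0:(0,3)->S->(1,3) | ant1:(1,3)->N->(0,3) | ant2:(0,3)->S->(1,3)
  grid max=9 at (1,3)
Step 5: ant0:(1,3)->N->(0,3) | ant1:(0,3)->S->(1,3) | ant2:(1,3)->N->(0,3)
  grid max=10 at (1,3)
Step 6: ant0:(0,3)->S->(1,3) | ant1:(1,3)->N->(0,3) | ant2:(0,3)->S->(1,3)
  grid max=13 at (1,3)

(1,3) (0,3) (1,3)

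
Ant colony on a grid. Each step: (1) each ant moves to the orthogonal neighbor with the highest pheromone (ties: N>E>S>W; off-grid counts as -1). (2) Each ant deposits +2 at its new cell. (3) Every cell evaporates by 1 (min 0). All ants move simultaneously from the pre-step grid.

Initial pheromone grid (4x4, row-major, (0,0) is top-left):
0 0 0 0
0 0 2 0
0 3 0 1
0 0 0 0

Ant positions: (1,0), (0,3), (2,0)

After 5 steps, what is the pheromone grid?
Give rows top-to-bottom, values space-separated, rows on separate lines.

After step 1: ants at (0,0),(1,3),(2,1)
  1 0 0 0
  0 0 1 1
  0 4 0 0
  0 0 0 0
After step 2: ants at (0,1),(1,2),(1,1)
  0 1 0 0
  0 1 2 0
  0 3 0 0
  0 0 0 0
After step 3: ants at (1,1),(1,1),(2,1)
  0 0 0 0
  0 4 1 0
  0 4 0 0
  0 0 0 0
After step 4: ants at (2,1),(2,1),(1,1)
  0 0 0 0
  0 5 0 0
  0 7 0 0
  0 0 0 0
After step 5: ants at (1,1),(1,1),(2,1)
  0 0 0 0
  0 8 0 0
  0 8 0 0
  0 0 0 0

0 0 0 0
0 8 0 0
0 8 0 0
0 0 0 0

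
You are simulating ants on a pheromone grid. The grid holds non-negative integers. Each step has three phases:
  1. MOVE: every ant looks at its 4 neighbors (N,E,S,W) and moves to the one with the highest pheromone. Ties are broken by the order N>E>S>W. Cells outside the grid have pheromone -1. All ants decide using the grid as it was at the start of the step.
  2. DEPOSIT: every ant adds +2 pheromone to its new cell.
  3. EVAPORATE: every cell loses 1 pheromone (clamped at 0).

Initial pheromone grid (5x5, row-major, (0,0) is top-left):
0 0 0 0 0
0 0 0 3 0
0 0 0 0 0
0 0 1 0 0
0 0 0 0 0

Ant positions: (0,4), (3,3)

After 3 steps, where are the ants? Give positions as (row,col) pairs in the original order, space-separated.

Step 1: ant0:(0,4)->S->(1,4) | ant1:(3,3)->W->(3,2)
  grid max=2 at (1,3)
Step 2: ant0:(1,4)->W->(1,3) | ant1:(3,2)->N->(2,2)
  grid max=3 at (1,3)
Step 3: ant0:(1,3)->N->(0,3) | ant1:(2,2)->S->(3,2)
  grid max=2 at (1,3)

(0,3) (3,2)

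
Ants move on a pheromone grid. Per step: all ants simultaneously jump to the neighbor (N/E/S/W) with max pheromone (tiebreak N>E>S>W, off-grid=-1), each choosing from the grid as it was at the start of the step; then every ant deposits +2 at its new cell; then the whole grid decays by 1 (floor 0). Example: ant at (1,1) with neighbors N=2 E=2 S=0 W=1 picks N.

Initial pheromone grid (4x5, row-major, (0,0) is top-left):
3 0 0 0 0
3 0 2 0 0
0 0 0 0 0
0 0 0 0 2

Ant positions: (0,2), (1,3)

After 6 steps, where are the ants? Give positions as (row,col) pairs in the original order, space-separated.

Step 1: ant0:(0,2)->S->(1,2) | ant1:(1,3)->W->(1,2)
  grid max=5 at (1,2)
Step 2: ant0:(1,2)->N->(0,2) | ant1:(1,2)->N->(0,2)
  grid max=4 at (1,2)
Step 3: ant0:(0,2)->S->(1,2) | ant1:(0,2)->S->(1,2)
  grid max=7 at (1,2)
Step 4: ant0:(1,2)->N->(0,2) | ant1:(1,2)->N->(0,2)
  grid max=6 at (1,2)
Step 5: ant0:(0,2)->S->(1,2) | ant1:(0,2)->S->(1,2)
  grid max=9 at (1,2)
Step 6: ant0:(1,2)->N->(0,2) | ant1:(1,2)->N->(0,2)
  grid max=8 at (1,2)

(0,2) (0,2)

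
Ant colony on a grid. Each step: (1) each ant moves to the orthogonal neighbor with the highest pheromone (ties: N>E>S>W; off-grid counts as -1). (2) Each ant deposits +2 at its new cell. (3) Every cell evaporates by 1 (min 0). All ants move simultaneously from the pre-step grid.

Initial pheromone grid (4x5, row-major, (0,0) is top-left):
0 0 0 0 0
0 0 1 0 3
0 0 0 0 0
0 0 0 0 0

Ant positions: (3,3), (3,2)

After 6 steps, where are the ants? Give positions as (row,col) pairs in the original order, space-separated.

Step 1: ant0:(3,3)->N->(2,3) | ant1:(3,2)->N->(2,2)
  grid max=2 at (1,4)
Step 2: ant0:(2,3)->W->(2,2) | ant1:(2,2)->E->(2,3)
  grid max=2 at (2,2)
Step 3: ant0:(2,2)->E->(2,3) | ant1:(2,3)->W->(2,2)
  grid max=3 at (2,2)
Step 4: ant0:(2,3)->W->(2,2) | ant1:(2,2)->E->(2,3)
  grid max=4 at (2,2)
Step 5: ant0:(2,2)->E->(2,3) | ant1:(2,3)->W->(2,2)
  grid max=5 at (2,2)
Step 6: ant0:(2,3)->W->(2,2) | ant1:(2,2)->E->(2,3)
  grid max=6 at (2,2)

(2,2) (2,3)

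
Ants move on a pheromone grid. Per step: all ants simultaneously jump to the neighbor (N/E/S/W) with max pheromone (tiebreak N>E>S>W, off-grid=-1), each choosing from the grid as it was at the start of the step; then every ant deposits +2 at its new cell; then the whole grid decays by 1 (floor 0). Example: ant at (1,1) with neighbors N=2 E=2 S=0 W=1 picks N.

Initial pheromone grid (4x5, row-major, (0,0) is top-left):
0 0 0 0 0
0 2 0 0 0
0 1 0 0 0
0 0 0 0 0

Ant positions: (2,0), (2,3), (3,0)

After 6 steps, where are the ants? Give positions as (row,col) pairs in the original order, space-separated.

Step 1: ant0:(2,0)->E->(2,1) | ant1:(2,3)->N->(1,3) | ant2:(3,0)->N->(2,0)
  grid max=2 at (2,1)
Step 2: ant0:(2,1)->N->(1,1) | ant1:(1,3)->N->(0,3) | ant2:(2,0)->E->(2,1)
  grid max=3 at (2,1)
Step 3: ant0:(1,1)->S->(2,1) | ant1:(0,3)->E->(0,4) | ant2:(2,1)->N->(1,1)
  grid max=4 at (2,1)
Step 4: ant0:(2,1)->N->(1,1) | ant1:(0,4)->S->(1,4) | ant2:(1,1)->S->(2,1)
  grid max=5 at (2,1)
Step 5: ant0:(1,1)->S->(2,1) | ant1:(1,4)->N->(0,4) | ant2:(2,1)->N->(1,1)
  grid max=6 at (2,1)
Step 6: ant0:(2,1)->N->(1,1) | ant1:(0,4)->S->(1,4) | ant2:(1,1)->S->(2,1)
  grid max=7 at (2,1)

(1,1) (1,4) (2,1)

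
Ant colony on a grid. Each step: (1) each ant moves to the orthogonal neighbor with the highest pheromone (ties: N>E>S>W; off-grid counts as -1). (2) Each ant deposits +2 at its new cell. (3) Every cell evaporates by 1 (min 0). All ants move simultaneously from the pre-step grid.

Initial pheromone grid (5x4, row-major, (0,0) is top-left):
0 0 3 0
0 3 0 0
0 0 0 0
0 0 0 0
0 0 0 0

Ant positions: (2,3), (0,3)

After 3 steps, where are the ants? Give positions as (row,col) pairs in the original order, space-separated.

Step 1: ant0:(2,3)->N->(1,3) | ant1:(0,3)->W->(0,2)
  grid max=4 at (0,2)
Step 2: ant0:(1,3)->N->(0,3) | ant1:(0,2)->E->(0,3)
  grid max=3 at (0,2)
Step 3: ant0:(0,3)->W->(0,2) | ant1:(0,3)->W->(0,2)
  grid max=6 at (0,2)

(0,2) (0,2)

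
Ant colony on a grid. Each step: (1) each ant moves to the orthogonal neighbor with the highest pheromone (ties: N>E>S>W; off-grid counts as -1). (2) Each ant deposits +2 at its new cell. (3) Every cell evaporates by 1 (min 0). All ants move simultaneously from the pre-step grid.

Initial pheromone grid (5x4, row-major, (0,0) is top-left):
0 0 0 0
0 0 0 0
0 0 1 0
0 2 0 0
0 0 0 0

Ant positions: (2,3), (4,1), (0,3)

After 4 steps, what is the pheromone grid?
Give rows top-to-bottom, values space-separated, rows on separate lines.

After step 1: ants at (2,2),(3,1),(1,3)
  0 0 0 0
  0 0 0 1
  0 0 2 0
  0 3 0 0
  0 0 0 0
After step 2: ants at (1,2),(2,1),(0,3)
  0 0 0 1
  0 0 1 0
  0 1 1 0
  0 2 0 0
  0 0 0 0
After step 3: ants at (2,2),(3,1),(1,3)
  0 0 0 0
  0 0 0 1
  0 0 2 0
  0 3 0 0
  0 0 0 0
After step 4: ants at (1,2),(2,1),(0,3)
  0 0 0 1
  0 0 1 0
  0 1 1 0
  0 2 0 0
  0 0 0 0

0 0 0 1
0 0 1 0
0 1 1 0
0 2 0 0
0 0 0 0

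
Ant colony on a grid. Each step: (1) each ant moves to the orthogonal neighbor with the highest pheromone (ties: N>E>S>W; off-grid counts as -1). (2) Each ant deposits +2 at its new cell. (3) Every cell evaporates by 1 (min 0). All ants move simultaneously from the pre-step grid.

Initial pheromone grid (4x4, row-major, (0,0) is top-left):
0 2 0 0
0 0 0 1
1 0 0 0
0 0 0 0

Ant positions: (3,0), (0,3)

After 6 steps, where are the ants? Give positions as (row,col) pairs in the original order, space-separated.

Step 1: ant0:(3,0)->N->(2,0) | ant1:(0,3)->S->(1,3)
  grid max=2 at (1,3)
Step 2: ant0:(2,0)->N->(1,0) | ant1:(1,3)->N->(0,3)
  grid max=1 at (0,3)
Step 3: ant0:(1,0)->S->(2,0) | ant1:(0,3)->S->(1,3)
  grid max=2 at (1,3)
Step 4: ant0:(2,0)->N->(1,0) | ant1:(1,3)->N->(0,3)
  grid max=1 at (0,3)
Step 5: ant0:(1,0)->S->(2,0) | ant1:(0,3)->S->(1,3)
  grid max=2 at (1,3)
Step 6: ant0:(2,0)->N->(1,0) | ant1:(1,3)->N->(0,3)
  grid max=1 at (0,3)

(1,0) (0,3)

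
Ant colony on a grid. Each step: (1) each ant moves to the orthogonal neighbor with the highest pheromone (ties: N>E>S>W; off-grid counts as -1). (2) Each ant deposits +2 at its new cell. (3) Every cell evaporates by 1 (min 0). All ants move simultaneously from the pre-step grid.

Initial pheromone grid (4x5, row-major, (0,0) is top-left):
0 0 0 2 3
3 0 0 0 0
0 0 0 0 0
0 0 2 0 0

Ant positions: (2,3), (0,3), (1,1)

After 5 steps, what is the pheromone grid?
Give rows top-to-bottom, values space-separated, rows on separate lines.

After step 1: ants at (1,3),(0,4),(1,0)
  0 0 0 1 4
  4 0 0 1 0
  0 0 0 0 0
  0 0 1 0 0
After step 2: ants at (0,3),(0,3),(0,0)
  1 0 0 4 3
  3 0 0 0 0
  0 0 0 0 0
  0 0 0 0 0
After step 3: ants at (0,4),(0,4),(1,0)
  0 0 0 3 6
  4 0 0 0 0
  0 0 0 0 0
  0 0 0 0 0
After step 4: ants at (0,3),(0,3),(0,0)
  1 0 0 6 5
  3 0 0 0 0
  0 0 0 0 0
  0 0 0 0 0
After step 5: ants at (0,4),(0,4),(1,0)
  0 0 0 5 8
  4 0 0 0 0
  0 0 0 0 0
  0 0 0 0 0

0 0 0 5 8
4 0 0 0 0
0 0 0 0 0
0 0 0 0 0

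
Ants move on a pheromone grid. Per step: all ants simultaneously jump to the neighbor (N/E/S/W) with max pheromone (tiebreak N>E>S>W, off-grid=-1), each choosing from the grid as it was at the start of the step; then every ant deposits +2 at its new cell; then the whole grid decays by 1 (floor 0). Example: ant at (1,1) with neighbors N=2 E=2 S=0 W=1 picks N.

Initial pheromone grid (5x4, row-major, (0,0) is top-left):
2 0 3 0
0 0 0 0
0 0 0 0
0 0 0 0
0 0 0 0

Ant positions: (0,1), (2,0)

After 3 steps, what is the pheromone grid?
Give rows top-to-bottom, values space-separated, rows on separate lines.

After step 1: ants at (0,2),(1,0)
  1 0 4 0
  1 0 0 0
  0 0 0 0
  0 0 0 0
  0 0 0 0
After step 2: ants at (0,3),(0,0)
  2 0 3 1
  0 0 0 0
  0 0 0 0
  0 0 0 0
  0 0 0 0
After step 3: ants at (0,2),(0,1)
  1 1 4 0
  0 0 0 0
  0 0 0 0
  0 0 0 0
  0 0 0 0

1 1 4 0
0 0 0 0
0 0 0 0
0 0 0 0
0 0 0 0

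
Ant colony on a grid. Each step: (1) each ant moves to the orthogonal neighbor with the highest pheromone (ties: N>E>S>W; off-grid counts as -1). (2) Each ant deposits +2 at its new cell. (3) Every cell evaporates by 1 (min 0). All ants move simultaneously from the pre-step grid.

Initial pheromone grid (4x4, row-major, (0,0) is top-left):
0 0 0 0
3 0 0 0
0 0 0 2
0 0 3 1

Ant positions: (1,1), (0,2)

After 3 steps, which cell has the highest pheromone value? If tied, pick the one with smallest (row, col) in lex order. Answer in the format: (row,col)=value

Answer: (1,0)=4

Derivation:
Step 1: ant0:(1,1)->W->(1,0) | ant1:(0,2)->E->(0,3)
  grid max=4 at (1,0)
Step 2: ant0:(1,0)->N->(0,0) | ant1:(0,3)->S->(1,3)
  grid max=3 at (1,0)
Step 3: ant0:(0,0)->S->(1,0) | ant1:(1,3)->N->(0,3)
  grid max=4 at (1,0)
Final grid:
  0 0 0 1
  4 0 0 0
  0 0 0 0
  0 0 0 0
Max pheromone 4 at (1,0)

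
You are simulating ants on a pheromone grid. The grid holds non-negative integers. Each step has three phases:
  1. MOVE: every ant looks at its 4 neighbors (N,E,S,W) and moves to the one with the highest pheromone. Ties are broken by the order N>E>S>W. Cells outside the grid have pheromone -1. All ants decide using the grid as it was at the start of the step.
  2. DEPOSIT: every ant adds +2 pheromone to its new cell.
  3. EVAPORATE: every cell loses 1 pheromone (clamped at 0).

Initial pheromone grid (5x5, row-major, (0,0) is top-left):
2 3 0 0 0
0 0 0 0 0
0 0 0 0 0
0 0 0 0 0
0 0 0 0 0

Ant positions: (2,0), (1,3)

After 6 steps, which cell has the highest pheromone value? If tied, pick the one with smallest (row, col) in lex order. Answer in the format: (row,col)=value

Step 1: ant0:(2,0)->N->(1,0) | ant1:(1,3)->N->(0,3)
  grid max=2 at (0,1)
Step 2: ant0:(1,0)->N->(0,0) | ant1:(0,3)->E->(0,4)
  grid max=2 at (0,0)
Step 3: ant0:(0,0)->E->(0,1) | ant1:(0,4)->S->(1,4)
  grid max=2 at (0,1)
Step 4: ant0:(0,1)->W->(0,0) | ant1:(1,4)->N->(0,4)
  grid max=2 at (0,0)
Step 5: ant0:(0,0)->E->(0,1) | ant1:(0,4)->S->(1,4)
  grid max=2 at (0,1)
Step 6: ant0:(0,1)->W->(0,0) | ant1:(1,4)->N->(0,4)
  grid max=2 at (0,0)
Final grid:
  2 1 0 0 1
  0 0 0 0 0
  0 0 0 0 0
  0 0 0 0 0
  0 0 0 0 0
Max pheromone 2 at (0,0)

Answer: (0,0)=2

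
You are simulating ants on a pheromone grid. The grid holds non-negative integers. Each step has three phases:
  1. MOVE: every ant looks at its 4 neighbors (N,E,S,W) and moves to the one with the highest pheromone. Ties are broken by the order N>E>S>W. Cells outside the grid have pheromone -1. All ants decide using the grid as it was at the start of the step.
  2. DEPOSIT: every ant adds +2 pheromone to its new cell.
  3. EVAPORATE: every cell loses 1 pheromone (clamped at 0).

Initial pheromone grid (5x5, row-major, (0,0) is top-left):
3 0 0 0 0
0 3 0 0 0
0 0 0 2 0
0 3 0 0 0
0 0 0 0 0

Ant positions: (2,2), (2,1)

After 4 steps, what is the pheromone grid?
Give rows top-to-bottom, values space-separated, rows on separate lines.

After step 1: ants at (2,3),(1,1)
  2 0 0 0 0
  0 4 0 0 0
  0 0 0 3 0
  0 2 0 0 0
  0 0 0 0 0
After step 2: ants at (1,3),(0,1)
  1 1 0 0 0
  0 3 0 1 0
  0 0 0 2 0
  0 1 0 0 0
  0 0 0 0 0
After step 3: ants at (2,3),(1,1)
  0 0 0 0 0
  0 4 0 0 0
  0 0 0 3 0
  0 0 0 0 0
  0 0 0 0 0
After step 4: ants at (1,3),(0,1)
  0 1 0 0 0
  0 3 0 1 0
  0 0 0 2 0
  0 0 0 0 0
  0 0 0 0 0

0 1 0 0 0
0 3 0 1 0
0 0 0 2 0
0 0 0 0 0
0 0 0 0 0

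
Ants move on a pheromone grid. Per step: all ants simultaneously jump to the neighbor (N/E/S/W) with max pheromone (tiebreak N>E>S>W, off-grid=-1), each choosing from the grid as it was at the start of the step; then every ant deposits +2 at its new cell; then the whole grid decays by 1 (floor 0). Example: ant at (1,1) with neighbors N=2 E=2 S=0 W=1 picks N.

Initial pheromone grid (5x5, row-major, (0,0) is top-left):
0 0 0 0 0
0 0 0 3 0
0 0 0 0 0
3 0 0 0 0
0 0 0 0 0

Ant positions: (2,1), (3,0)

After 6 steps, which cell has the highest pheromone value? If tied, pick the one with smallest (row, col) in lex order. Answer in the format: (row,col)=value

Answer: (3,0)=3

Derivation:
Step 1: ant0:(2,1)->N->(1,1) | ant1:(3,0)->N->(2,0)
  grid max=2 at (1,3)
Step 2: ant0:(1,1)->N->(0,1) | ant1:(2,0)->S->(3,0)
  grid max=3 at (3,0)
Step 3: ant0:(0,1)->E->(0,2) | ant1:(3,0)->N->(2,0)
  grid max=2 at (3,0)
Step 4: ant0:(0,2)->E->(0,3) | ant1:(2,0)->S->(3,0)
  grid max=3 at (3,0)
Step 5: ant0:(0,3)->E->(0,4) | ant1:(3,0)->N->(2,0)
  grid max=2 at (3,0)
Step 6: ant0:(0,4)->S->(1,4) | ant1:(2,0)->S->(3,0)
  grid max=3 at (3,0)
Final grid:
  0 0 0 0 0
  0 0 0 0 1
  0 0 0 0 0
  3 0 0 0 0
  0 0 0 0 0
Max pheromone 3 at (3,0)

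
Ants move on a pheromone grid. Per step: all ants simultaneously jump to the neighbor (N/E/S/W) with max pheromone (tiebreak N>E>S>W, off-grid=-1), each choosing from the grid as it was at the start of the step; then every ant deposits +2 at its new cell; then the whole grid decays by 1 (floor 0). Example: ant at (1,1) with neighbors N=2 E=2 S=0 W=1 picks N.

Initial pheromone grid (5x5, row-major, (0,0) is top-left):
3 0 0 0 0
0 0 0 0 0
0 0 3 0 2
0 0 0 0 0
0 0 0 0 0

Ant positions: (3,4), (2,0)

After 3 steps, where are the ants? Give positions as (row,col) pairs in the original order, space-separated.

Step 1: ant0:(3,4)->N->(2,4) | ant1:(2,0)->N->(1,0)
  grid max=3 at (2,4)
Step 2: ant0:(2,4)->N->(1,4) | ant1:(1,0)->N->(0,0)
  grid max=3 at (0,0)
Step 3: ant0:(1,4)->S->(2,4) | ant1:(0,0)->E->(0,1)
  grid max=3 at (2,4)

(2,4) (0,1)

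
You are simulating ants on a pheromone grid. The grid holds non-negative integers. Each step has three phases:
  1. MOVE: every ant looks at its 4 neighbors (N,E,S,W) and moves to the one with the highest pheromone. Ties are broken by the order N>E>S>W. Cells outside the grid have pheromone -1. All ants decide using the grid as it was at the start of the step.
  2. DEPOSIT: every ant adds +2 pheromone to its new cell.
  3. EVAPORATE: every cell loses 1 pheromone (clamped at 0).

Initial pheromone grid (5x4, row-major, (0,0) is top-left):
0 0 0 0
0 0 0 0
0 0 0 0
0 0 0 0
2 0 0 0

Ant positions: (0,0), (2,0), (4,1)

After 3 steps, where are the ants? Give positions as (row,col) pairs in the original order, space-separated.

Step 1: ant0:(0,0)->E->(0,1) | ant1:(2,0)->N->(1,0) | ant2:(4,1)->W->(4,0)
  grid max=3 at (4,0)
Step 2: ant0:(0,1)->E->(0,2) | ant1:(1,0)->N->(0,0) | ant2:(4,0)->N->(3,0)
  grid max=2 at (4,0)
Step 3: ant0:(0,2)->E->(0,3) | ant1:(0,0)->E->(0,1) | ant2:(3,0)->S->(4,0)
  grid max=3 at (4,0)

(0,3) (0,1) (4,0)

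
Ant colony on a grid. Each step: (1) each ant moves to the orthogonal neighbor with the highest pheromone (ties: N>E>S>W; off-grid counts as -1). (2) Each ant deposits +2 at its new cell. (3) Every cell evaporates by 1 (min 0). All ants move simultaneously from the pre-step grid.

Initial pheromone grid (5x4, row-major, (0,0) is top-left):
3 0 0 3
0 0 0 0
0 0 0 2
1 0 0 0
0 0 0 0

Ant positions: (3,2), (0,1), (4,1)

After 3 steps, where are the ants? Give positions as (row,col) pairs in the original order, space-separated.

Step 1: ant0:(3,2)->N->(2,2) | ant1:(0,1)->W->(0,0) | ant2:(4,1)->N->(3,1)
  grid max=4 at (0,0)
Step 2: ant0:(2,2)->E->(2,3) | ant1:(0,0)->E->(0,1) | ant2:(3,1)->N->(2,1)
  grid max=3 at (0,0)
Step 3: ant0:(2,3)->N->(1,3) | ant1:(0,1)->W->(0,0) | ant2:(2,1)->N->(1,1)
  grid max=4 at (0,0)

(1,3) (0,0) (1,1)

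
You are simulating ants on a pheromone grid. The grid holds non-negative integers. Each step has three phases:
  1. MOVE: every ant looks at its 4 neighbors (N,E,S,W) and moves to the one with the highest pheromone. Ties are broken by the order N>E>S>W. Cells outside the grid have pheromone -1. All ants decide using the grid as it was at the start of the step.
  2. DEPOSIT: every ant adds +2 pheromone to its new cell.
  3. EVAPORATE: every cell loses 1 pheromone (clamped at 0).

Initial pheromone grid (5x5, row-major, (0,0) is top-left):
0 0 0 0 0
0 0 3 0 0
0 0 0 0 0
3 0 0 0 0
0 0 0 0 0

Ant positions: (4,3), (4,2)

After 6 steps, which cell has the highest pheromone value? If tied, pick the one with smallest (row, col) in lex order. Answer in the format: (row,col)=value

Answer: (3,2)=6

Derivation:
Step 1: ant0:(4,3)->N->(3,3) | ant1:(4,2)->N->(3,2)
  grid max=2 at (1,2)
Step 2: ant0:(3,3)->W->(3,2) | ant1:(3,2)->E->(3,3)
  grid max=2 at (3,2)
Step 3: ant0:(3,2)->E->(3,3) | ant1:(3,3)->W->(3,2)
  grid max=3 at (3,2)
Step 4: ant0:(3,3)->W->(3,2) | ant1:(3,2)->E->(3,3)
  grid max=4 at (3,2)
Step 5: ant0:(3,2)->E->(3,3) | ant1:(3,3)->W->(3,2)
  grid max=5 at (3,2)
Step 6: ant0:(3,3)->W->(3,2) | ant1:(3,2)->E->(3,3)
  grid max=6 at (3,2)
Final grid:
  0 0 0 0 0
  0 0 0 0 0
  0 0 0 0 0
  0 0 6 6 0
  0 0 0 0 0
Max pheromone 6 at (3,2)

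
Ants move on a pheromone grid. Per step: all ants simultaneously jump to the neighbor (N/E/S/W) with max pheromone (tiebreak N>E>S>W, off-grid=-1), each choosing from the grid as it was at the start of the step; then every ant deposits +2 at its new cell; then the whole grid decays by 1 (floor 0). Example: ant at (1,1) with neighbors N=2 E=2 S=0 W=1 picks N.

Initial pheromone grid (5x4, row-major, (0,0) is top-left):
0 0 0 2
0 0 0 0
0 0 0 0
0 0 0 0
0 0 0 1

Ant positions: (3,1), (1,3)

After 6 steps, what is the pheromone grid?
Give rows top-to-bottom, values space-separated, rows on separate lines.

After step 1: ants at (2,1),(0,3)
  0 0 0 3
  0 0 0 0
  0 1 0 0
  0 0 0 0
  0 0 0 0
After step 2: ants at (1,1),(1,3)
  0 0 0 2
  0 1 0 1
  0 0 0 0
  0 0 0 0
  0 0 0 0
After step 3: ants at (0,1),(0,3)
  0 1 0 3
  0 0 0 0
  0 0 0 0
  0 0 0 0
  0 0 0 0
After step 4: ants at (0,2),(1,3)
  0 0 1 2
  0 0 0 1
  0 0 0 0
  0 0 0 0
  0 0 0 0
After step 5: ants at (0,3),(0,3)
  0 0 0 5
  0 0 0 0
  0 0 0 0
  0 0 0 0
  0 0 0 0
After step 6: ants at (1,3),(1,3)
  0 0 0 4
  0 0 0 3
  0 0 0 0
  0 0 0 0
  0 0 0 0

0 0 0 4
0 0 0 3
0 0 0 0
0 0 0 0
0 0 0 0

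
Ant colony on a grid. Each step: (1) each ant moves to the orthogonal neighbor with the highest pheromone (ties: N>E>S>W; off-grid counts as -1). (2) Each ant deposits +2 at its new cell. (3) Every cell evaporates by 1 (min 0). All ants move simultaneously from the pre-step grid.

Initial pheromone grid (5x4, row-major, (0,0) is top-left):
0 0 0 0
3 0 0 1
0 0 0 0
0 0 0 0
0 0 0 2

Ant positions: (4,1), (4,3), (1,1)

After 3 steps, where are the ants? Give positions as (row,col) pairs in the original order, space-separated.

Step 1: ant0:(4,1)->N->(3,1) | ant1:(4,3)->N->(3,3) | ant2:(1,1)->W->(1,0)
  grid max=4 at (1,0)
Step 2: ant0:(3,1)->N->(2,1) | ant1:(3,3)->S->(4,3) | ant2:(1,0)->N->(0,0)
  grid max=3 at (1,0)
Step 3: ant0:(2,1)->N->(1,1) | ant1:(4,3)->N->(3,3) | ant2:(0,0)->S->(1,0)
  grid max=4 at (1,0)

(1,1) (3,3) (1,0)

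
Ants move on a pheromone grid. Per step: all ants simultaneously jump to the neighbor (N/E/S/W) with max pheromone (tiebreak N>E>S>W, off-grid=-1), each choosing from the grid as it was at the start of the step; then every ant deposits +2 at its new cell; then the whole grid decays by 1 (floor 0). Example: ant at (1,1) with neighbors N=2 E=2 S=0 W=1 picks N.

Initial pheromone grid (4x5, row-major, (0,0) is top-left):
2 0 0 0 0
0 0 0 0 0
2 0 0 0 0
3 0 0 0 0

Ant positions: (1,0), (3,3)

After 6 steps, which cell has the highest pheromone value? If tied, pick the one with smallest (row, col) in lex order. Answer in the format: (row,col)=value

Answer: (0,0)=2

Derivation:
Step 1: ant0:(1,0)->N->(0,0) | ant1:(3,3)->N->(2,3)
  grid max=3 at (0,0)
Step 2: ant0:(0,0)->E->(0,1) | ant1:(2,3)->N->(1,3)
  grid max=2 at (0,0)
Step 3: ant0:(0,1)->W->(0,0) | ant1:(1,3)->N->(0,3)
  grid max=3 at (0,0)
Step 4: ant0:(0,0)->E->(0,1) | ant1:(0,3)->E->(0,4)
  grid max=2 at (0,0)
Step 5: ant0:(0,1)->W->(0,0) | ant1:(0,4)->S->(1,4)
  grid max=3 at (0,0)
Step 6: ant0:(0,0)->E->(0,1) | ant1:(1,4)->N->(0,4)
  grid max=2 at (0,0)
Final grid:
  2 1 0 0 1
  0 0 0 0 0
  0 0 0 0 0
  0 0 0 0 0
Max pheromone 2 at (0,0)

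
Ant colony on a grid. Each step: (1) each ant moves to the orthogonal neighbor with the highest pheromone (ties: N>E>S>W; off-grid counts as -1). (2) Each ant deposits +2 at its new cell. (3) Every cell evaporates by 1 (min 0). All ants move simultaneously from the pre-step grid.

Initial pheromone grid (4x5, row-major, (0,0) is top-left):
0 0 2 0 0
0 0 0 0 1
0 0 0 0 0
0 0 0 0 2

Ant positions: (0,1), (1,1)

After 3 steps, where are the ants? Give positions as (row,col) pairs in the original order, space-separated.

Step 1: ant0:(0,1)->E->(0,2) | ant1:(1,1)->N->(0,1)
  grid max=3 at (0,2)
Step 2: ant0:(0,2)->W->(0,1) | ant1:(0,1)->E->(0,2)
  grid max=4 at (0,2)
Step 3: ant0:(0,1)->E->(0,2) | ant1:(0,2)->W->(0,1)
  grid max=5 at (0,2)

(0,2) (0,1)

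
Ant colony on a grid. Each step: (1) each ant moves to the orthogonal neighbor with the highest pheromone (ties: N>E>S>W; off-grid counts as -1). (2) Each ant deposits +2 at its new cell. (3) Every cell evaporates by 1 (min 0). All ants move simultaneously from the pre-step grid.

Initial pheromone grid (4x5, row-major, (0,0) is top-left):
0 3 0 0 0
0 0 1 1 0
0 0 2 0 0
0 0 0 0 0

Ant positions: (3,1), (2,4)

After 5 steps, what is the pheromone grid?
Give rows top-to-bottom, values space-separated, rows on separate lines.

After step 1: ants at (2,1),(1,4)
  0 2 0 0 0
  0 0 0 0 1
  0 1 1 0 0
  0 0 0 0 0
After step 2: ants at (2,2),(0,4)
  0 1 0 0 1
  0 0 0 0 0
  0 0 2 0 0
  0 0 0 0 0
After step 3: ants at (1,2),(1,4)
  0 0 0 0 0
  0 0 1 0 1
  0 0 1 0 0
  0 0 0 0 0
After step 4: ants at (2,2),(0,4)
  0 0 0 0 1
  0 0 0 0 0
  0 0 2 0 0
  0 0 0 0 0
After step 5: ants at (1,2),(1,4)
  0 0 0 0 0
  0 0 1 0 1
  0 0 1 0 0
  0 0 0 0 0

0 0 0 0 0
0 0 1 0 1
0 0 1 0 0
0 0 0 0 0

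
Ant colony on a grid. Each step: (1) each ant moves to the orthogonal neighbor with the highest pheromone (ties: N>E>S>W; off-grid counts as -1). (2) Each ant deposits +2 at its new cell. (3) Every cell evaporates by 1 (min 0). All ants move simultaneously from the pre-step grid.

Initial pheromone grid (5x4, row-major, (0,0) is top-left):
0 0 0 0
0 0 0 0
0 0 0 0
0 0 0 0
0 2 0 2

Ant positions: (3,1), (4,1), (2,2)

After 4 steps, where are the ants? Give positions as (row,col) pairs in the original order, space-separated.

Step 1: ant0:(3,1)->S->(4,1) | ant1:(4,1)->N->(3,1) | ant2:(2,2)->N->(1,2)
  grid max=3 at (4,1)
Step 2: ant0:(4,1)->N->(3,1) | ant1:(3,1)->S->(4,1) | ant2:(1,2)->N->(0,2)
  grid max=4 at (4,1)
Step 3: ant0:(3,1)->S->(4,1) | ant1:(4,1)->N->(3,1) | ant2:(0,2)->E->(0,3)
  grid max=5 at (4,1)
Step 4: ant0:(4,1)->N->(3,1) | ant1:(3,1)->S->(4,1) | ant2:(0,3)->S->(1,3)
  grid max=6 at (4,1)

(3,1) (4,1) (1,3)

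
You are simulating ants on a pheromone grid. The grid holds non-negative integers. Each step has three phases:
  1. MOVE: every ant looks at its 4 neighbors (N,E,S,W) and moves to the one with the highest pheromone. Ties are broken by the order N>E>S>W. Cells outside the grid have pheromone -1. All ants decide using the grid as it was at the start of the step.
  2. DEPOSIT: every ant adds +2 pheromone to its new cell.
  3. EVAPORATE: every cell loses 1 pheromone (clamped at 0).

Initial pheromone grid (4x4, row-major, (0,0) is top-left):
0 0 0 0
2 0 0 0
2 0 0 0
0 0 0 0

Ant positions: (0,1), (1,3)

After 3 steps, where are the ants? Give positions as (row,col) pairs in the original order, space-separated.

Step 1: ant0:(0,1)->E->(0,2) | ant1:(1,3)->N->(0,3)
  grid max=1 at (0,2)
Step 2: ant0:(0,2)->E->(0,3) | ant1:(0,3)->W->(0,2)
  grid max=2 at (0,2)
Step 3: ant0:(0,3)->W->(0,2) | ant1:(0,2)->E->(0,3)
  grid max=3 at (0,2)

(0,2) (0,3)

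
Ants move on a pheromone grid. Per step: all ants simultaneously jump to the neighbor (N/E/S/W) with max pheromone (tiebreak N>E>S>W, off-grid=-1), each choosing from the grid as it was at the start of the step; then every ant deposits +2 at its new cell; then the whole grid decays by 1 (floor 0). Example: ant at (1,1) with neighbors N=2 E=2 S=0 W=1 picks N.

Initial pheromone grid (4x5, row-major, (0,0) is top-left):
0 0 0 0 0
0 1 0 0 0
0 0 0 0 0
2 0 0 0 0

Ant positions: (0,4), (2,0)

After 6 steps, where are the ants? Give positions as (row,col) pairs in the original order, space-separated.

Step 1: ant0:(0,4)->S->(1,4) | ant1:(2,0)->S->(3,0)
  grid max=3 at (3,0)
Step 2: ant0:(1,4)->N->(0,4) | ant1:(3,0)->N->(2,0)
  grid max=2 at (3,0)
Step 3: ant0:(0,4)->S->(1,4) | ant1:(2,0)->S->(3,0)
  grid max=3 at (3,0)
Step 4: ant0:(1,4)->N->(0,4) | ant1:(3,0)->N->(2,0)
  grid max=2 at (3,0)
Step 5: ant0:(0,4)->S->(1,4) | ant1:(2,0)->S->(3,0)
  grid max=3 at (3,0)
Step 6: ant0:(1,4)->N->(0,4) | ant1:(3,0)->N->(2,0)
  grid max=2 at (3,0)

(0,4) (2,0)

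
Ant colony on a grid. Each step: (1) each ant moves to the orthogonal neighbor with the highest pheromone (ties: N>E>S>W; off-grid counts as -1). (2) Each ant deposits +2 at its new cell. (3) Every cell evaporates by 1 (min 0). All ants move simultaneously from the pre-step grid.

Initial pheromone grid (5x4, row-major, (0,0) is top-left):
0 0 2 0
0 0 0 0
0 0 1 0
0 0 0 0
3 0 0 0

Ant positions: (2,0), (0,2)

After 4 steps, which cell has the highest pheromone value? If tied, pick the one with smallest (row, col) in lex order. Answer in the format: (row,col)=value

Step 1: ant0:(2,0)->N->(1,0) | ant1:(0,2)->E->(0,3)
  grid max=2 at (4,0)
Step 2: ant0:(1,0)->N->(0,0) | ant1:(0,3)->W->(0,2)
  grid max=2 at (0,2)
Step 3: ant0:(0,0)->E->(0,1) | ant1:(0,2)->E->(0,3)
  grid max=1 at (0,1)
Step 4: ant0:(0,1)->E->(0,2) | ant1:(0,3)->W->(0,2)
  grid max=4 at (0,2)
Final grid:
  0 0 4 0
  0 0 0 0
  0 0 0 0
  0 0 0 0
  0 0 0 0
Max pheromone 4 at (0,2)

Answer: (0,2)=4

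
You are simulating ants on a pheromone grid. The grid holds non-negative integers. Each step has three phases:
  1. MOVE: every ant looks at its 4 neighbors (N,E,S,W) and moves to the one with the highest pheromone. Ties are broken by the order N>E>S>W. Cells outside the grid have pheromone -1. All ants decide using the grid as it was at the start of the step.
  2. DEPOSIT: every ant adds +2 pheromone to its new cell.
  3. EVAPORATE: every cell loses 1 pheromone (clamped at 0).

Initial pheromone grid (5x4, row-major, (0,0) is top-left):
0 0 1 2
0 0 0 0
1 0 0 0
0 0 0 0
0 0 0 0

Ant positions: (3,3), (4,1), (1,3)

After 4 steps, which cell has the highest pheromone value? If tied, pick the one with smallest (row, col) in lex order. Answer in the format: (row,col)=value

Answer: (1,3)=5

Derivation:
Step 1: ant0:(3,3)->N->(2,3) | ant1:(4,1)->N->(3,1) | ant2:(1,3)->N->(0,3)
  grid max=3 at (0,3)
Step 2: ant0:(2,3)->N->(1,3) | ant1:(3,1)->N->(2,1) | ant2:(0,3)->S->(1,3)
  grid max=3 at (1,3)
Step 3: ant0:(1,3)->N->(0,3) | ant1:(2,1)->N->(1,1) | ant2:(1,3)->N->(0,3)
  grid max=5 at (0,3)
Step 4: ant0:(0,3)->S->(1,3) | ant1:(1,1)->N->(0,1) | ant2:(0,3)->S->(1,3)
  grid max=5 at (1,3)
Final grid:
  0 1 0 4
  0 0 0 5
  0 0 0 0
  0 0 0 0
  0 0 0 0
Max pheromone 5 at (1,3)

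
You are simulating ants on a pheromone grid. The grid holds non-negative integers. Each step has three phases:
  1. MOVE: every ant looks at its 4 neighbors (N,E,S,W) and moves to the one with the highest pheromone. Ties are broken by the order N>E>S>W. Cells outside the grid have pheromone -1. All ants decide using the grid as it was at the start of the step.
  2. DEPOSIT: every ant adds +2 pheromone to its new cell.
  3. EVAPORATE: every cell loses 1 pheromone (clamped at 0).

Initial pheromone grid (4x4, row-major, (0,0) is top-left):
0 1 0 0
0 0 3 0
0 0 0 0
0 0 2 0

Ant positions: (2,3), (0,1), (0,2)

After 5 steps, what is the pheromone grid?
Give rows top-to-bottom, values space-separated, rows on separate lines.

After step 1: ants at (1,3),(0,2),(1,2)
  0 0 1 0
  0 0 4 1
  0 0 0 0
  0 0 1 0
After step 2: ants at (1,2),(1,2),(0,2)
  0 0 2 0
  0 0 7 0
  0 0 0 0
  0 0 0 0
After step 3: ants at (0,2),(0,2),(1,2)
  0 0 5 0
  0 0 8 0
  0 0 0 0
  0 0 0 0
After step 4: ants at (1,2),(1,2),(0,2)
  0 0 6 0
  0 0 11 0
  0 0 0 0
  0 0 0 0
After step 5: ants at (0,2),(0,2),(1,2)
  0 0 9 0
  0 0 12 0
  0 0 0 0
  0 0 0 0

0 0 9 0
0 0 12 0
0 0 0 0
0 0 0 0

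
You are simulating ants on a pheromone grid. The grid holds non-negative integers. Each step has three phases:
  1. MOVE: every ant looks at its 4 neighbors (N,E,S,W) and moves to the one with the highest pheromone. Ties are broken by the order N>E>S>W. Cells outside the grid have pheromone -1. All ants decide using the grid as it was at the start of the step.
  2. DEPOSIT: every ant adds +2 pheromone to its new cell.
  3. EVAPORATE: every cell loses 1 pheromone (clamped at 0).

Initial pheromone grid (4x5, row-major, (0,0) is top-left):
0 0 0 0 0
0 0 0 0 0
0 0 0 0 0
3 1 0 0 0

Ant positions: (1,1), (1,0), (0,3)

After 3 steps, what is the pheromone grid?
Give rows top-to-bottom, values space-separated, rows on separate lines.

After step 1: ants at (0,1),(0,0),(0,4)
  1 1 0 0 1
  0 0 0 0 0
  0 0 0 0 0
  2 0 0 0 0
After step 2: ants at (0,0),(0,1),(1,4)
  2 2 0 0 0
  0 0 0 0 1
  0 0 0 0 0
  1 0 0 0 0
After step 3: ants at (0,1),(0,0),(0,4)
  3 3 0 0 1
  0 0 0 0 0
  0 0 0 0 0
  0 0 0 0 0

3 3 0 0 1
0 0 0 0 0
0 0 0 0 0
0 0 0 0 0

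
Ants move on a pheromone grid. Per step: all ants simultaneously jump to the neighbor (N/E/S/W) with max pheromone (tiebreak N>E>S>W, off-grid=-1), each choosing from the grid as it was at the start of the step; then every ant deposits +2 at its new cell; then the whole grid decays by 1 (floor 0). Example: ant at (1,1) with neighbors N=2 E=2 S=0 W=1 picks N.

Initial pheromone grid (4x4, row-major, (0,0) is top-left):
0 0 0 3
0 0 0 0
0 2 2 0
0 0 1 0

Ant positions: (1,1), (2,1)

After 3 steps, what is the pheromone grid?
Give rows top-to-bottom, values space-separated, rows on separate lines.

After step 1: ants at (2,1),(2,2)
  0 0 0 2
  0 0 0 0
  0 3 3 0
  0 0 0 0
After step 2: ants at (2,2),(2,1)
  0 0 0 1
  0 0 0 0
  0 4 4 0
  0 0 0 0
After step 3: ants at (2,1),(2,2)
  0 0 0 0
  0 0 0 0
  0 5 5 0
  0 0 0 0

0 0 0 0
0 0 0 0
0 5 5 0
0 0 0 0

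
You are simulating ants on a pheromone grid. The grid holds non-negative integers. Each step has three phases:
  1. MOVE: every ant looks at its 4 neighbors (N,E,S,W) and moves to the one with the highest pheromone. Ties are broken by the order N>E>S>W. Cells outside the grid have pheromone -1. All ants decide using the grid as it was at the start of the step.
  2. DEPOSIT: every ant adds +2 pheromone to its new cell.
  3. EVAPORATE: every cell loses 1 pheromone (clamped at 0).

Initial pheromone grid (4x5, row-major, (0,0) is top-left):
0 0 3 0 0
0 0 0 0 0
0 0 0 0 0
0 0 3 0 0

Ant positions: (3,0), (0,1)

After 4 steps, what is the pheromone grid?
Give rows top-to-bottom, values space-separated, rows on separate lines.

After step 1: ants at (2,0),(0,2)
  0 0 4 0 0
  0 0 0 0 0
  1 0 0 0 0
  0 0 2 0 0
After step 2: ants at (1,0),(0,3)
  0 0 3 1 0
  1 0 0 0 0
  0 0 0 0 0
  0 0 1 0 0
After step 3: ants at (0,0),(0,2)
  1 0 4 0 0
  0 0 0 0 0
  0 0 0 0 0
  0 0 0 0 0
After step 4: ants at (0,1),(0,3)
  0 1 3 1 0
  0 0 0 0 0
  0 0 0 0 0
  0 0 0 0 0

0 1 3 1 0
0 0 0 0 0
0 0 0 0 0
0 0 0 0 0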